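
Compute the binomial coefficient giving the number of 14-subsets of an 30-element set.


C(n,k) = n! / (k!(n-k)!)
C(30,14) = 30! / (14!16!)
= 145422675

C(30,14) = 145422675


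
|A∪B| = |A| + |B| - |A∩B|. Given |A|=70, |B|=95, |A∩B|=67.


|A ∪ B| = |A| + |B| - |A ∩ B|
= 70 + 95 - 67
= 98

|A ∪ B| = 98


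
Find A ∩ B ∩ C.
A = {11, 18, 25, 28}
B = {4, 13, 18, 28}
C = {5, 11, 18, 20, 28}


A ∩ B = {18, 28}
(A ∩ B) ∩ C = {18, 28}

A ∩ B ∩ C = {18, 28}


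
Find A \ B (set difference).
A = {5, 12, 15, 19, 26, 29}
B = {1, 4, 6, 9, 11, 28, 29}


A \ B = elements in A but not in B
A = {5, 12, 15, 19, 26, 29}
B = {1, 4, 6, 9, 11, 28, 29}
Remove from A any elements in B
A \ B = {5, 12, 15, 19, 26}

A \ B = {5, 12, 15, 19, 26}


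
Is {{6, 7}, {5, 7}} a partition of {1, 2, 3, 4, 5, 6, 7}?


A partition requires: (1) non-empty parts, (2) pairwise disjoint, (3) union = U
Parts: {6, 7}, {5, 7}
Union of parts: {5, 6, 7}
U = {1, 2, 3, 4, 5, 6, 7}
All non-empty? True
Pairwise disjoint? False
Covers U? False

No, not a valid partition


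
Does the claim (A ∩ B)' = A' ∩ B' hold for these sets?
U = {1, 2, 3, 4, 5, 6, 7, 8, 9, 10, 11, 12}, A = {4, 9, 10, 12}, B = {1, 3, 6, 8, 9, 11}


LHS: A ∩ B = {9}
(A ∩ B)' = U \ (A ∩ B) = {1, 2, 3, 4, 5, 6, 7, 8, 10, 11, 12}
A' = {1, 2, 3, 5, 6, 7, 8, 11}, B' = {2, 4, 5, 7, 10, 12}
Claimed RHS: A' ∩ B' = {2, 5, 7}
Identity is INVALID: LHS = {1, 2, 3, 4, 5, 6, 7, 8, 10, 11, 12} but the RHS claimed here equals {2, 5, 7}. The correct form is (A ∩ B)' = A' ∪ B'.

Identity is invalid: (A ∩ B)' = {1, 2, 3, 4, 5, 6, 7, 8, 10, 11, 12} but A' ∩ B' = {2, 5, 7}. The correct De Morgan law is (A ∩ B)' = A' ∪ B'.


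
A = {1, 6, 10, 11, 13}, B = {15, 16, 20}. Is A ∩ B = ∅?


Disjoint means A ∩ B = ∅.
A ∩ B = ∅
A ∩ B = ∅, so A and B are disjoint.

Yes, A and B are disjoint


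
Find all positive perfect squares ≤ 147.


Checking each candidate:
Condition: positive perfect squares ≤ 147
Result = {1, 4, 9, 16, 25, 36, 49, 64, 81, 100, 121, 144}

{1, 4, 9, 16, 25, 36, 49, 64, 81, 100, 121, 144}


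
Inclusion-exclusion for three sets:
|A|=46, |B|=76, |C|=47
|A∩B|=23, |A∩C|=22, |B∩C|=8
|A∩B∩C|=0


|A∪B∪C| = |A|+|B|+|C| - |A∩B|-|A∩C|-|B∩C| + |A∩B∩C|
= 46+76+47 - 23-22-8 + 0
= 169 - 53 + 0
= 116

|A ∪ B ∪ C| = 116


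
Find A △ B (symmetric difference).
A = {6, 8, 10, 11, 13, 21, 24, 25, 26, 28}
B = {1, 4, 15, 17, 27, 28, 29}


A △ B = (A \ B) ∪ (B \ A) = elements in exactly one of A or B
A \ B = {6, 8, 10, 11, 13, 21, 24, 25, 26}
B \ A = {1, 4, 15, 17, 27, 29}
A △ B = {1, 4, 6, 8, 10, 11, 13, 15, 17, 21, 24, 25, 26, 27, 29}

A △ B = {1, 4, 6, 8, 10, 11, 13, 15, 17, 21, 24, 25, 26, 27, 29}


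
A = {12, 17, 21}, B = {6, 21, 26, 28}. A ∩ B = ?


A ∩ B = elements in both A and B
A = {12, 17, 21}
B = {6, 21, 26, 28}
A ∩ B = {21}

A ∩ B = {21}


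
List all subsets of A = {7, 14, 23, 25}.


|A| = 4, so |P(A)| = 2^4 = 16
Enumerate subsets by cardinality (0 to 4):
∅, {7}, {14}, {23}, {25}, {7, 14}, {7, 23}, {7, 25}, {14, 23}, {14, 25}, {23, 25}, {7, 14, 23}, {7, 14, 25}, {7, 23, 25}, {14, 23, 25}, {7, 14, 23, 25}

P(A) has 16 subsets: ∅, {7}, {14}, {23}, {25}, {7, 14}, {7, 23}, {7, 25}, {14, 23}, {14, 25}, {23, 25}, {7, 14, 23}, {7, 14, 25}, {7, 23, 25}, {14, 23, 25}, {7, 14, 23, 25}


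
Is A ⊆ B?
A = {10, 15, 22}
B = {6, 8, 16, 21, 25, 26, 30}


A ⊆ B means every element of A is in B.
Elements in A not in B: {10, 15, 22}
So A ⊄ B.

No, A ⊄ B


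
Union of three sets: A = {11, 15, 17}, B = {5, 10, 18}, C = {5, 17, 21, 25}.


A ∪ B = {5, 10, 11, 15, 17, 18}
(A ∪ B) ∪ C = {5, 10, 11, 15, 17, 18, 21, 25}

A ∪ B ∪ C = {5, 10, 11, 15, 17, 18, 21, 25}


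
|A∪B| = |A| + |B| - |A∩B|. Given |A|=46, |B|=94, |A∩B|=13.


|A ∪ B| = |A| + |B| - |A ∩ B|
= 46 + 94 - 13
= 127

|A ∪ B| = 127


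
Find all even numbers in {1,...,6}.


Checking each candidate:
Condition: even numbers in {1,...,6}
Result = {2, 4, 6}

{2, 4, 6}


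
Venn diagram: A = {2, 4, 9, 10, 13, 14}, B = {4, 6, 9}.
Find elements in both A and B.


A = {2, 4, 9, 10, 13, 14}
B = {4, 6, 9}
Region: in both A and B
Elements: {4, 9}

Elements in both A and B: {4, 9}


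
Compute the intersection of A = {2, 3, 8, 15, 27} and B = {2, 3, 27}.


A ∩ B = elements in both A and B
A = {2, 3, 8, 15, 27}
B = {2, 3, 27}
A ∩ B = {2, 3, 27}

A ∩ B = {2, 3, 27}


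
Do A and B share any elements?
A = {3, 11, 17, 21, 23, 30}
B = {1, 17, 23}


Disjoint means A ∩ B = ∅.
A ∩ B = {17, 23}
A ∩ B ≠ ∅, so A and B are NOT disjoint.

Yes — A and B share the element(s) of A ∩ B = {17, 23}, so they are not disjoint


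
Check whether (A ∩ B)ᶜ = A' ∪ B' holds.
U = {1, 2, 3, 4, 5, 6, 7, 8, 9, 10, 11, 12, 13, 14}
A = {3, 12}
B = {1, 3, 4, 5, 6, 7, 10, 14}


LHS: A ∩ B = {3}
(A ∩ B)' = U \ (A ∩ B) = {1, 2, 4, 5, 6, 7, 8, 9, 10, 11, 12, 13, 14}
A' = {1, 2, 4, 5, 6, 7, 8, 9, 10, 11, 13, 14}, B' = {2, 8, 9, 11, 12, 13}
Claimed RHS: A' ∪ B' = {1, 2, 4, 5, 6, 7, 8, 9, 10, 11, 12, 13, 14}
Identity is VALID: LHS = RHS = {1, 2, 4, 5, 6, 7, 8, 9, 10, 11, 12, 13, 14} ✓

Identity is valid. (A ∩ B)' = A' ∪ B' = {1, 2, 4, 5, 6, 7, 8, 9, 10, 11, 12, 13, 14}


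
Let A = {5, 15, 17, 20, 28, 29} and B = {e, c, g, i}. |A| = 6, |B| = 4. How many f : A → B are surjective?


n = |A| = 6, k = |B| = 4. Surjections via inclusion-exclusion:
S(n,k) = Σ(-1)^i × C(k,i) × (k-i)^n, i=0 to k
i=0: (-1)^0×C(4,0)×4^6 = 4096
i=1: (-1)^1×C(4,1)×3^6 = -2916
i=2: (-1)^2×C(4,2)×2^6 = 384
i=3: (-1)^3×C(4,3)×1^6 = -4
i=4: (-1)^4×C(4,4)×0^6 = 0
Total = 1560

Number of surjections = 1560


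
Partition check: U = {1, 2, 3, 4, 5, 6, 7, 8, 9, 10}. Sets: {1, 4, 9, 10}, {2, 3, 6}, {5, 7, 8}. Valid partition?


A partition requires: (1) non-empty parts, (2) pairwise disjoint, (3) union = U
Parts: {1, 4, 9, 10}, {2, 3, 6}, {5, 7, 8}
Union of parts: {1, 2, 3, 4, 5, 6, 7, 8, 9, 10}
U = {1, 2, 3, 4, 5, 6, 7, 8, 9, 10}
All non-empty? True
Pairwise disjoint? True
Covers U? True

Yes, valid partition


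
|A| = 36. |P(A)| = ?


Number of subsets = 2^n
= 2^36
= 68719476736

|P(A)| = 68719476736


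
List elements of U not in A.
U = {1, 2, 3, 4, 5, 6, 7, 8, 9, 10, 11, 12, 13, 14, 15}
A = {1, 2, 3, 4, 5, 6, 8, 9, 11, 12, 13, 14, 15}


Aᶜ = U \ A = elements in U but not in A
U = {1, 2, 3, 4, 5, 6, 7, 8, 9, 10, 11, 12, 13, 14, 15}
A = {1, 2, 3, 4, 5, 6, 8, 9, 11, 12, 13, 14, 15}
Aᶜ = {7, 10}

Aᶜ = {7, 10}


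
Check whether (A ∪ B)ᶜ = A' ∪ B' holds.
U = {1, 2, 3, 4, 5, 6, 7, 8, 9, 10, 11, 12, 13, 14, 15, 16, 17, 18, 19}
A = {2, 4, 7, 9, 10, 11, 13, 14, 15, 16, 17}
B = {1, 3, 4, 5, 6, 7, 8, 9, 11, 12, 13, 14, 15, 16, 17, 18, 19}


LHS: A ∪ B = {1, 2, 3, 4, 5, 6, 7, 8, 9, 10, 11, 12, 13, 14, 15, 16, 17, 18, 19}
(A ∪ B)' = U \ (A ∪ B) = ∅
A' = {1, 3, 5, 6, 8, 12, 18, 19}, B' = {2, 10}
Claimed RHS: A' ∪ B' = {1, 2, 3, 5, 6, 8, 10, 12, 18, 19}
Identity is INVALID: LHS = ∅ but the RHS claimed here equals {1, 2, 3, 5, 6, 8, 10, 12, 18, 19}. The correct form is (A ∪ B)' = A' ∩ B'.

Identity is invalid: (A ∪ B)' = ∅ but A' ∪ B' = {1, 2, 3, 5, 6, 8, 10, 12, 18, 19}. The correct De Morgan law is (A ∪ B)' = A' ∩ B'.


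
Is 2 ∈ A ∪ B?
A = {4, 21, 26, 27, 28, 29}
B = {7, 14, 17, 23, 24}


A = {4, 21, 26, 27, 28, 29}, B = {7, 14, 17, 23, 24}
A ∪ B = all elements in A or B
A ∪ B = {4, 7, 14, 17, 21, 23, 24, 26, 27, 28, 29}
Checking if 2 ∈ A ∪ B
2 is not in A ∪ B → False

2 ∉ A ∪ B


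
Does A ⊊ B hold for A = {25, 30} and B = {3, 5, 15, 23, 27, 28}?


A ⊂ B requires: A ⊆ B AND A ≠ B.
A ⊆ B? No
A ⊄ B, so A is not a proper subset.

No, A is not a proper subset of B


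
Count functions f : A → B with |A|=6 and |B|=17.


Each of |A| = 6 inputs maps to any of |B| = 17 outputs.
# functions = |B|^|A| = 17^6
= 24137569

Number of functions = 24137569


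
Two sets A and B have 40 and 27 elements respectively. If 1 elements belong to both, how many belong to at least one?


|A ∪ B| = |A| + |B| - |A ∩ B|
= 40 + 27 - 1
= 66

|A ∪ B| = 66


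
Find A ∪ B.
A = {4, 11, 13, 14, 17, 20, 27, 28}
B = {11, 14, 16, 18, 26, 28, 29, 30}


A ∪ B = all elements in A or B (or both)
A = {4, 11, 13, 14, 17, 20, 27, 28}
B = {11, 14, 16, 18, 26, 28, 29, 30}
A ∪ B = {4, 11, 13, 14, 16, 17, 18, 20, 26, 27, 28, 29, 30}

A ∪ B = {4, 11, 13, 14, 16, 17, 18, 20, 26, 27, 28, 29, 30}


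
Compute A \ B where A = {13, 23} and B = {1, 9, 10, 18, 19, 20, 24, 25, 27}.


A \ B = elements in A but not in B
A = {13, 23}
B = {1, 9, 10, 18, 19, 20, 24, 25, 27}
Remove from A any elements in B
A \ B = {13, 23}

A \ B = {13, 23}


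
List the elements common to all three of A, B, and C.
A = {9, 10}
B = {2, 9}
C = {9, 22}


A ∩ B = {9}
(A ∩ B) ∩ C = {9}

A ∩ B ∩ C = {9}


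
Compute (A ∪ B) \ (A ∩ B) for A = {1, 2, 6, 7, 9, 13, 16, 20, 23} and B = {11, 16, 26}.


A △ B = (A \ B) ∪ (B \ A) = elements in exactly one of A or B
A \ B = {1, 2, 6, 7, 9, 13, 20, 23}
B \ A = {11, 26}
A △ B = {1, 2, 6, 7, 9, 11, 13, 20, 23, 26}

A △ B = {1, 2, 6, 7, 9, 11, 13, 20, 23, 26}


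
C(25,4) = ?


C(n,k) = n! / (k!(n-k)!)
C(25,4) = 25! / (4!21!)
= 12650

C(25,4) = 12650


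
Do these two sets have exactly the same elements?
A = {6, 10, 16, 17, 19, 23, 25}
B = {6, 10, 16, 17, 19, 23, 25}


Two sets are equal iff they have exactly the same elements.
A = {6, 10, 16, 17, 19, 23, 25}
B = {6, 10, 16, 17, 19, 23, 25}
Same elements → A = B

Yes, A = B


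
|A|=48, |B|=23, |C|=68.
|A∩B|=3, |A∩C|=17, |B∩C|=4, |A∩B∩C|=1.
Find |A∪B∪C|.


|A∪B∪C| = |A|+|B|+|C| - |A∩B|-|A∩C|-|B∩C| + |A∩B∩C|
= 48+23+68 - 3-17-4 + 1
= 139 - 24 + 1
= 116

|A ∪ B ∪ C| = 116


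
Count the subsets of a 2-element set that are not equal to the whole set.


Total subsets = 2^n = 2^2 = 4
Proper subsets exclude the set itself: 2^n - 1
= 4 - 1
= 3

Number of proper subsets = 3


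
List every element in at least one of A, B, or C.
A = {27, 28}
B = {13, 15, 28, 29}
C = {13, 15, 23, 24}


A ∪ B = {13, 15, 27, 28, 29}
(A ∪ B) ∪ C = {13, 15, 23, 24, 27, 28, 29}

A ∪ B ∪ C = {13, 15, 23, 24, 27, 28, 29}


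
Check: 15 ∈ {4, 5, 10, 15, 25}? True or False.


A = {4, 5, 10, 15, 25}
Checking if 15 is in A
15 is in A → True

15 ∈ A


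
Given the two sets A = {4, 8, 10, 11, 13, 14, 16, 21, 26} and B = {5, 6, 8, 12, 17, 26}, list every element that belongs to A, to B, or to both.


A ∪ B = all elements in A or B (or both)
A = {4, 8, 10, 11, 13, 14, 16, 21, 26}
B = {5, 6, 8, 12, 17, 26}
A ∪ B = {4, 5, 6, 8, 10, 11, 12, 13, 14, 16, 17, 21, 26}

A ∪ B = {4, 5, 6, 8, 10, 11, 12, 13, 14, 16, 17, 21, 26}


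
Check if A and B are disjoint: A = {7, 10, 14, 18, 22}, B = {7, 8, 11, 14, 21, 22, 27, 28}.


Disjoint means A ∩ B = ∅.
A ∩ B = {7, 14, 22}
A ∩ B ≠ ∅, so A and B are NOT disjoint.

No, A and B are not disjoint (A ∩ B = {7, 14, 22})


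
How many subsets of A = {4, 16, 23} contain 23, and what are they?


A subset of A contains 23 iff the remaining 2 elements form any subset of A \ {23}.
Count: 2^(n-1) = 2^2 = 4
Subsets containing 23: {23}, {4, 23}, {16, 23}, {4, 16, 23}

Subsets containing 23 (4 total): {23}, {4, 23}, {16, 23}, {4, 16, 23}


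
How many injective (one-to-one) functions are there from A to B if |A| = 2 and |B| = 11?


An injection sends each of |A| = 2 inputs to a distinct output in B.
# injections = |B|·(|B|-1)·…·(|B|-|A|+1) = 11! / (11 - 2)!
= 11 × 10
= 110

Number of injections = 110


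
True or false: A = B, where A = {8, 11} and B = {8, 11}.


Two sets are equal iff they have exactly the same elements.
A = {8, 11}
B = {8, 11}
Same elements → A = B

Yes, A = B


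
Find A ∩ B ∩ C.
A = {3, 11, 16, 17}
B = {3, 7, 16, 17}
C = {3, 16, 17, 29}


A ∩ B = {3, 16, 17}
(A ∩ B) ∩ C = {3, 16, 17}

A ∩ B ∩ C = {3, 16, 17}


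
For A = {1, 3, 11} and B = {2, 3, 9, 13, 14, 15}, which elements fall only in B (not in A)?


A = {1, 3, 11}
B = {2, 3, 9, 13, 14, 15}
Region: only in B (not in A)
Elements: {2, 9, 13, 14, 15}

Elements only in B (not in A): {2, 9, 13, 14, 15}


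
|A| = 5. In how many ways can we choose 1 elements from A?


C(n,k) = n! / (k!(n-k)!)
C(5,1) = 5! / (1!4!)
= 5

C(5,1) = 5


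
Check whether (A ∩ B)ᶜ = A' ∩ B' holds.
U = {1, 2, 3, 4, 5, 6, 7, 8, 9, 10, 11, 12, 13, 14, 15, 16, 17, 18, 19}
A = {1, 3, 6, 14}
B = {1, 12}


LHS: A ∩ B = {1}
(A ∩ B)' = U \ (A ∩ B) = {2, 3, 4, 5, 6, 7, 8, 9, 10, 11, 12, 13, 14, 15, 16, 17, 18, 19}
A' = {2, 4, 5, 7, 8, 9, 10, 11, 12, 13, 15, 16, 17, 18, 19}, B' = {2, 3, 4, 5, 6, 7, 8, 9, 10, 11, 13, 14, 15, 16, 17, 18, 19}
Claimed RHS: A' ∩ B' = {2, 4, 5, 7, 8, 9, 10, 11, 13, 15, 16, 17, 18, 19}
Identity is INVALID: LHS = {2, 3, 4, 5, 6, 7, 8, 9, 10, 11, 12, 13, 14, 15, 16, 17, 18, 19} but the RHS claimed here equals {2, 4, 5, 7, 8, 9, 10, 11, 13, 15, 16, 17, 18, 19}. The correct form is (A ∩ B)' = A' ∪ B'.

Identity is invalid: (A ∩ B)' = {2, 3, 4, 5, 6, 7, 8, 9, 10, 11, 12, 13, 14, 15, 16, 17, 18, 19} but A' ∩ B' = {2, 4, 5, 7, 8, 9, 10, 11, 13, 15, 16, 17, 18, 19}. The correct De Morgan law is (A ∩ B)' = A' ∪ B'.


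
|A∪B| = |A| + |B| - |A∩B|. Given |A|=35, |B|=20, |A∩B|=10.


|A ∪ B| = |A| + |B| - |A ∩ B|
= 35 + 20 - 10
= 45

|A ∪ B| = 45


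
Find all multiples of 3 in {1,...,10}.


Checking each candidate:
Condition: multiples of 3 in {1,...,10}
Result = {3, 6, 9}

{3, 6, 9}


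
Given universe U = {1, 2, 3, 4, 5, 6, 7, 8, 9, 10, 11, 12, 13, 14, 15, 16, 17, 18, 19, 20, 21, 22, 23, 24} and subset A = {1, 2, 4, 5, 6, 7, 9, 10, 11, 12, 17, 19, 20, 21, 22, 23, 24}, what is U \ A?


Aᶜ = U \ A = elements in U but not in A
U = {1, 2, 3, 4, 5, 6, 7, 8, 9, 10, 11, 12, 13, 14, 15, 16, 17, 18, 19, 20, 21, 22, 23, 24}
A = {1, 2, 4, 5, 6, 7, 9, 10, 11, 12, 17, 19, 20, 21, 22, 23, 24}
Aᶜ = {3, 8, 13, 14, 15, 16, 18}

Aᶜ = {3, 8, 13, 14, 15, 16, 18}


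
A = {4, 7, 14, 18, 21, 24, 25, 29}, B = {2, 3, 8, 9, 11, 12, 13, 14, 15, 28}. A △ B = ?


A △ B = (A \ B) ∪ (B \ A) = elements in exactly one of A or B
A \ B = {4, 7, 18, 21, 24, 25, 29}
B \ A = {2, 3, 8, 9, 11, 12, 13, 15, 28}
A △ B = {2, 3, 4, 7, 8, 9, 11, 12, 13, 15, 18, 21, 24, 25, 28, 29}

A △ B = {2, 3, 4, 7, 8, 9, 11, 12, 13, 15, 18, 21, 24, 25, 28, 29}


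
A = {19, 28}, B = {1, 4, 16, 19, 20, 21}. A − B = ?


A \ B = elements in A but not in B
A = {19, 28}
B = {1, 4, 16, 19, 20, 21}
Remove from A any elements in B
A \ B = {28}

A \ B = {28}


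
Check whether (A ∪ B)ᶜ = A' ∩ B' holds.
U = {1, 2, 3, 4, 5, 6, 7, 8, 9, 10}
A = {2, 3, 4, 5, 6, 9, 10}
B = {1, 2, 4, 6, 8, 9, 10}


LHS: A ∪ B = {1, 2, 3, 4, 5, 6, 8, 9, 10}
(A ∪ B)' = U \ (A ∪ B) = {7}
A' = {1, 7, 8}, B' = {3, 5, 7}
Claimed RHS: A' ∩ B' = {7}
Identity is VALID: LHS = RHS = {7} ✓

Identity is valid. (A ∪ B)' = A' ∩ B' = {7}


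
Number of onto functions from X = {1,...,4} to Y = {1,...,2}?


n = |X| = 4, k = |Y| = 2. Surjections via inclusion-exclusion:
S(n,k) = Σ(-1)^i × C(k,i) × (k-i)^n, i=0 to k
i=0: (-1)^0×C(2,0)×2^4 = 16
i=1: (-1)^1×C(2,1)×1^4 = -2
i=2: (-1)^2×C(2,2)×0^4 = 0
Total = 14

Number of surjections = 14


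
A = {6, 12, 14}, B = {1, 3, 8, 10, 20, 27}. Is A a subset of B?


A ⊆ B means every element of A is in B.
Elements in A not in B: {6, 12, 14}
So A ⊄ B.

No, A ⊄ B


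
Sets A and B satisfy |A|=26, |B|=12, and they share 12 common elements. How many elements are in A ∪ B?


|A ∪ B| = |A| + |B| - |A ∩ B|
= 26 + 12 - 12
= 26

|A ∪ B| = 26


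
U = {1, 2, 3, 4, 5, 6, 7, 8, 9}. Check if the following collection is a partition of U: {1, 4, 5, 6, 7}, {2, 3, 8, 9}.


A partition requires: (1) non-empty parts, (2) pairwise disjoint, (3) union = U
Parts: {1, 4, 5, 6, 7}, {2, 3, 8, 9}
Union of parts: {1, 2, 3, 4, 5, 6, 7, 8, 9}
U = {1, 2, 3, 4, 5, 6, 7, 8, 9}
All non-empty? True
Pairwise disjoint? True
Covers U? True

Yes, valid partition


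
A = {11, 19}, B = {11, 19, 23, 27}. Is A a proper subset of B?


A ⊂ B requires: A ⊆ B AND A ≠ B.
A ⊆ B? Yes
A = B? No
A ⊂ B: Yes (A is a proper subset of B)

Yes, A ⊂ B


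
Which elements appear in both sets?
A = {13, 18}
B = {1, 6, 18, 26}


A ∩ B = elements in both A and B
A = {13, 18}
B = {1, 6, 18, 26}
A ∩ B = {18}

A ∩ B = {18}


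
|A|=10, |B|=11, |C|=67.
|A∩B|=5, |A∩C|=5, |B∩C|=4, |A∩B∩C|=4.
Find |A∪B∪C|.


|A∪B∪C| = |A|+|B|+|C| - |A∩B|-|A∩C|-|B∩C| + |A∩B∩C|
= 10+11+67 - 5-5-4 + 4
= 88 - 14 + 4
= 78

|A ∪ B ∪ C| = 78


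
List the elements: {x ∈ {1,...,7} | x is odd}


Checking each candidate:
Condition: odd numbers in {1,...,7}
Result = {1, 3, 5, 7}

{1, 3, 5, 7}


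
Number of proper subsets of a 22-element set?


Total subsets = 2^n = 2^22 = 4194304
Proper subsets exclude the set itself: 2^n - 1
= 4194304 - 1
= 4194303

Number of proper subsets = 4194303


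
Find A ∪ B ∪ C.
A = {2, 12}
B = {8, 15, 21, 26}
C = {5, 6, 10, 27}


A ∪ B = {2, 8, 12, 15, 21, 26}
(A ∪ B) ∪ C = {2, 5, 6, 8, 10, 12, 15, 21, 26, 27}

A ∪ B ∪ C = {2, 5, 6, 8, 10, 12, 15, 21, 26, 27}


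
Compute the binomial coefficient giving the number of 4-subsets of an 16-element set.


C(n,k) = n! / (k!(n-k)!)
C(16,4) = 16! / (4!12!)
= 1820

C(16,4) = 1820


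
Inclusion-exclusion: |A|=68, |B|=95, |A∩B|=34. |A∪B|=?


|A ∪ B| = |A| + |B| - |A ∩ B|
= 68 + 95 - 34
= 129

|A ∪ B| = 129


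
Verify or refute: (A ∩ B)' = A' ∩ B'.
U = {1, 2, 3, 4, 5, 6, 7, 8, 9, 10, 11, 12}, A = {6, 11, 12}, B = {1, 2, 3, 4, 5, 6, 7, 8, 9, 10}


LHS: A ∩ B = {6}
(A ∩ B)' = U \ (A ∩ B) = {1, 2, 3, 4, 5, 7, 8, 9, 10, 11, 12}
A' = {1, 2, 3, 4, 5, 7, 8, 9, 10}, B' = {11, 12}
Claimed RHS: A' ∩ B' = ∅
Identity is INVALID: LHS = {1, 2, 3, 4, 5, 7, 8, 9, 10, 11, 12} but the RHS claimed here equals ∅. The correct form is (A ∩ B)' = A' ∪ B'.

Identity is invalid: (A ∩ B)' = {1, 2, 3, 4, 5, 7, 8, 9, 10, 11, 12} but A' ∩ B' = ∅. The correct De Morgan law is (A ∩ B)' = A' ∪ B'.


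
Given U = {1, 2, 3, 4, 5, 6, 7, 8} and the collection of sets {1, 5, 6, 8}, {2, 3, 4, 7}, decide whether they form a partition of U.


A partition requires: (1) non-empty parts, (2) pairwise disjoint, (3) union = U
Parts: {1, 5, 6, 8}, {2, 3, 4, 7}
Union of parts: {1, 2, 3, 4, 5, 6, 7, 8}
U = {1, 2, 3, 4, 5, 6, 7, 8}
All non-empty? True
Pairwise disjoint? True
Covers U? True

Yes, valid partition


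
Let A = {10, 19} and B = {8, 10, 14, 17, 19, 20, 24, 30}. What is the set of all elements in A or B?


A ∪ B = all elements in A or B (or both)
A = {10, 19}
B = {8, 10, 14, 17, 19, 20, 24, 30}
A ∪ B = {8, 10, 14, 17, 19, 20, 24, 30}

A ∪ B = {8, 10, 14, 17, 19, 20, 24, 30}


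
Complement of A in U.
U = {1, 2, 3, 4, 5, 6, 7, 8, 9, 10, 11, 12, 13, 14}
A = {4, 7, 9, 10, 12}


Aᶜ = U \ A = elements in U but not in A
U = {1, 2, 3, 4, 5, 6, 7, 8, 9, 10, 11, 12, 13, 14}
A = {4, 7, 9, 10, 12}
Aᶜ = {1, 2, 3, 5, 6, 8, 11, 13, 14}

Aᶜ = {1, 2, 3, 5, 6, 8, 11, 13, 14}


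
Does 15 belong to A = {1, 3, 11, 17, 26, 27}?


A = {1, 3, 11, 17, 26, 27}
Checking if 15 is in A
15 is not in A → False

15 ∉ A


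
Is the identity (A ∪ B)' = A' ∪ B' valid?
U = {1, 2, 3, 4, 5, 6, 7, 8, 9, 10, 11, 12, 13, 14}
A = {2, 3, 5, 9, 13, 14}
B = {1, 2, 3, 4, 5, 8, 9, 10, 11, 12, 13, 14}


LHS: A ∪ B = {1, 2, 3, 4, 5, 8, 9, 10, 11, 12, 13, 14}
(A ∪ B)' = U \ (A ∪ B) = {6, 7}
A' = {1, 4, 6, 7, 8, 10, 11, 12}, B' = {6, 7}
Claimed RHS: A' ∪ B' = {1, 4, 6, 7, 8, 10, 11, 12}
Identity is INVALID: LHS = {6, 7} but the RHS claimed here equals {1, 4, 6, 7, 8, 10, 11, 12}. The correct form is (A ∪ B)' = A' ∩ B'.

Identity is invalid: (A ∪ B)' = {6, 7} but A' ∪ B' = {1, 4, 6, 7, 8, 10, 11, 12}. The correct De Morgan law is (A ∪ B)' = A' ∩ B'.


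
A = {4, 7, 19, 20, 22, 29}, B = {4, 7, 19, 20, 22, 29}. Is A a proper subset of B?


A ⊂ B requires: A ⊆ B AND A ≠ B.
A ⊆ B? Yes
A = B? Yes
A = B, so A is not a PROPER subset.

No, A is not a proper subset of B


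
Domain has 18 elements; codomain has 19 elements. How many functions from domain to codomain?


Each of |A| = 18 inputs maps to any of |B| = 19 outputs.
# functions = |B|^|A| = 19^18
= 104127350297911241532841

Number of functions = 104127350297911241532841


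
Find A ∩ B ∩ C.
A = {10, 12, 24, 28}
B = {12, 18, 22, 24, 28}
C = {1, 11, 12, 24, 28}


A ∩ B = {12, 24, 28}
(A ∩ B) ∩ C = {12, 24, 28}

A ∩ B ∩ C = {12, 24, 28}


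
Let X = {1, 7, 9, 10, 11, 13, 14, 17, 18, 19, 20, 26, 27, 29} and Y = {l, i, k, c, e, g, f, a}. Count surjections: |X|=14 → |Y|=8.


n = |X| = 14, k = |Y| = 8. Surjections via inclusion-exclusion:
S(n,k) = Σ(-1)^i × C(k,i) × (k-i)^n, i=0 to k
i=0: (-1)^0×C(8,0)×8^14 = 4398046511104
i=1: (-1)^1×C(8,1)×7^14 = -5425784582792
i=2: (-1)^2×C(8,2)×6^14 = 2194196594688
i=3: (-1)^3×C(8,3)×5^14 = -341796875000
i=4: (-1)^4×C(8,4)×4^14 = 18790481920
i=5: (-1)^5×C(8,5)×3^14 = -267846264
i=6: (-1)^6×C(8,6)×2^14 = 458752
i=7: (-1)^7×C(8,7)×1^14 = -8
i=8: (-1)^8×C(8,8)×0^14 = 0
Total = 843184742400

Number of surjections = 843184742400


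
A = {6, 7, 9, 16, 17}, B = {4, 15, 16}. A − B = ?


A \ B = elements in A but not in B
A = {6, 7, 9, 16, 17}
B = {4, 15, 16}
Remove from A any elements in B
A \ B = {6, 7, 9, 17}

A \ B = {6, 7, 9, 17}


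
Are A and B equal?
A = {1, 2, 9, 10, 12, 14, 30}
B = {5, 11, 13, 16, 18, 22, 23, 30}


Two sets are equal iff they have exactly the same elements.
A = {1, 2, 9, 10, 12, 14, 30}
B = {5, 11, 13, 16, 18, 22, 23, 30}
Differences: {1, 2, 5, 9, 10, 11, 12, 13, 14, 16, 18, 22, 23}
A ≠ B

No, A ≠ B


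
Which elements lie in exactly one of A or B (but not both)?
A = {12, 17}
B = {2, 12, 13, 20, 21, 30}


A △ B = (A \ B) ∪ (B \ A) = elements in exactly one of A or B
A \ B = {17}
B \ A = {2, 13, 20, 21, 30}
A △ B = {2, 13, 17, 20, 21, 30}

A △ B = {2, 13, 17, 20, 21, 30}


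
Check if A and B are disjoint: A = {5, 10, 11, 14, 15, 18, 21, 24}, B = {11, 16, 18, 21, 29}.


Disjoint means A ∩ B = ∅.
A ∩ B = {11, 18, 21}
A ∩ B ≠ ∅, so A and B are NOT disjoint.

No, A and B are not disjoint (A ∩ B = {11, 18, 21})


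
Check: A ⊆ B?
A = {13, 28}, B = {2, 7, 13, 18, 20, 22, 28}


A ⊆ B means every element of A is in B.
All elements of A are in B.
So A ⊆ B.

Yes, A ⊆ B


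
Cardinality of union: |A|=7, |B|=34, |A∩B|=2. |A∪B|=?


|A ∪ B| = |A| + |B| - |A ∩ B|
= 7 + 34 - 2
= 39

|A ∪ B| = 39


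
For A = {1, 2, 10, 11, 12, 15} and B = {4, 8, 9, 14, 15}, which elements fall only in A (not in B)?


A = {1, 2, 10, 11, 12, 15}
B = {4, 8, 9, 14, 15}
Region: only in A (not in B)
Elements: {1, 2, 10, 11, 12}

Elements only in A (not in B): {1, 2, 10, 11, 12}


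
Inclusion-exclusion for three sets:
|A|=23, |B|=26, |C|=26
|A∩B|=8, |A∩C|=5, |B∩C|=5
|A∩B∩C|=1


|A∪B∪C| = |A|+|B|+|C| - |A∩B|-|A∩C|-|B∩C| + |A∩B∩C|
= 23+26+26 - 8-5-5 + 1
= 75 - 18 + 1
= 58

|A ∪ B ∪ C| = 58


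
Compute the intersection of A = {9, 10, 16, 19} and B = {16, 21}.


A ∩ B = elements in both A and B
A = {9, 10, 16, 19}
B = {16, 21}
A ∩ B = {16}

A ∩ B = {16}


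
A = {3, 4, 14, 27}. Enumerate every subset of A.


|A| = 4, so |P(A)| = 2^4 = 16
Enumerate subsets by cardinality (0 to 4):
∅, {3}, {4}, {14}, {27}, {3, 4}, {3, 14}, {3, 27}, {4, 14}, {4, 27}, {14, 27}, {3, 4, 14}, {3, 4, 27}, {3, 14, 27}, {4, 14, 27}, {3, 4, 14, 27}

P(A) has 16 subsets: ∅, {3}, {4}, {14}, {27}, {3, 4}, {3, 14}, {3, 27}, {4, 14}, {4, 27}, {14, 27}, {3, 4, 14}, {3, 4, 27}, {3, 14, 27}, {4, 14, 27}, {3, 4, 14, 27}


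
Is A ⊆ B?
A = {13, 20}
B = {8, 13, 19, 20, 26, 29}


A ⊆ B means every element of A is in B.
All elements of A are in B.
So A ⊆ B.

Yes, A ⊆ B


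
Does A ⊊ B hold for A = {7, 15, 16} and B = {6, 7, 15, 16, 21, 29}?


A ⊂ B requires: A ⊆ B AND A ≠ B.
A ⊆ B? Yes
A = B? No
A ⊂ B: Yes (A is a proper subset of B)

Yes, A ⊂ B


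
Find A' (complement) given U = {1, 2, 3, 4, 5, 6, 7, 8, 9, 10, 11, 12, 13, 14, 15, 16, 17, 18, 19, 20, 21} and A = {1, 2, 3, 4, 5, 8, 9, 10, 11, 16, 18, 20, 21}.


Aᶜ = U \ A = elements in U but not in A
U = {1, 2, 3, 4, 5, 6, 7, 8, 9, 10, 11, 12, 13, 14, 15, 16, 17, 18, 19, 20, 21}
A = {1, 2, 3, 4, 5, 8, 9, 10, 11, 16, 18, 20, 21}
Aᶜ = {6, 7, 12, 13, 14, 15, 17, 19}

Aᶜ = {6, 7, 12, 13, 14, 15, 17, 19}


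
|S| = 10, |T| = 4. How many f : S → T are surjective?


n = |S| = 10, k = |T| = 4. Surjections via inclusion-exclusion:
S(n,k) = Σ(-1)^i × C(k,i) × (k-i)^n, i=0 to k
i=0: (-1)^0×C(4,0)×4^10 = 1048576
i=1: (-1)^1×C(4,1)×3^10 = -236196
i=2: (-1)^2×C(4,2)×2^10 = 6144
i=3: (-1)^3×C(4,3)×1^10 = -4
i=4: (-1)^4×C(4,4)×0^10 = 0
Total = 818520

Number of surjections = 818520


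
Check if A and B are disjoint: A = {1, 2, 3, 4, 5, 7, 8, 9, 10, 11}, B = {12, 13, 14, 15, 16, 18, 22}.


Disjoint means A ∩ B = ∅.
A ∩ B = ∅
A ∩ B = ∅, so A and B are disjoint.

Yes, A and B are disjoint


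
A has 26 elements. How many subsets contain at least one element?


Total subsets = 2^n = 2^26 = 67108864
Non-empty subsets exclude the empty set: 2^n - 1
= 67108864 - 1
= 67108863

Number of non-empty subsets = 67108863


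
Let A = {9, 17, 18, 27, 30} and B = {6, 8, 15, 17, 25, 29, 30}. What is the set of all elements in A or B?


A ∪ B = all elements in A or B (or both)
A = {9, 17, 18, 27, 30}
B = {6, 8, 15, 17, 25, 29, 30}
A ∪ B = {6, 8, 9, 15, 17, 18, 25, 27, 29, 30}

A ∪ B = {6, 8, 9, 15, 17, 18, 25, 27, 29, 30}


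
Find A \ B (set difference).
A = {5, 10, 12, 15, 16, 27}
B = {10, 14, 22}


A \ B = elements in A but not in B
A = {5, 10, 12, 15, 16, 27}
B = {10, 14, 22}
Remove from A any elements in B
A \ B = {5, 12, 15, 16, 27}

A \ B = {5, 12, 15, 16, 27}


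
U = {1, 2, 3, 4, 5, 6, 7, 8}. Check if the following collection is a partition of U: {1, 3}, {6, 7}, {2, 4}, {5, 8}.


A partition requires: (1) non-empty parts, (2) pairwise disjoint, (3) union = U
Parts: {1, 3}, {6, 7}, {2, 4}, {5, 8}
Union of parts: {1, 2, 3, 4, 5, 6, 7, 8}
U = {1, 2, 3, 4, 5, 6, 7, 8}
All non-empty? True
Pairwise disjoint? True
Covers U? True

Yes, valid partition


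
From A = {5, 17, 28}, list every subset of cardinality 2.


|A| = 3, so A has C(3,2) = 3 subsets of size 2.
Enumerate by choosing 2 elements from A at a time:
{5, 17}, {5, 28}, {17, 28}

2-element subsets (3 total): {5, 17}, {5, 28}, {17, 28}


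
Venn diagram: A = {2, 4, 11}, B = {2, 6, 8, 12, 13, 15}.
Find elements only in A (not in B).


A = {2, 4, 11}
B = {2, 6, 8, 12, 13, 15}
Region: only in A (not in B)
Elements: {4, 11}

Elements only in A (not in B): {4, 11}


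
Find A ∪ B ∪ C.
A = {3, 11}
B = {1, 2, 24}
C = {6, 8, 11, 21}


A ∪ B = {1, 2, 3, 11, 24}
(A ∪ B) ∪ C = {1, 2, 3, 6, 8, 11, 21, 24}

A ∪ B ∪ C = {1, 2, 3, 6, 8, 11, 21, 24}


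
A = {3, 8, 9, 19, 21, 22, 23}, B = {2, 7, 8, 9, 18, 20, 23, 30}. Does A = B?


Two sets are equal iff they have exactly the same elements.
A = {3, 8, 9, 19, 21, 22, 23}
B = {2, 7, 8, 9, 18, 20, 23, 30}
Differences: {2, 3, 7, 18, 19, 20, 21, 22, 30}
A ≠ B

No, A ≠ B


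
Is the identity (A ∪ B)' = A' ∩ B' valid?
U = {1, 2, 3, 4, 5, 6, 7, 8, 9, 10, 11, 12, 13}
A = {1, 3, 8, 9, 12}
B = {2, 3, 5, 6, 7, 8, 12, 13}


LHS: A ∪ B = {1, 2, 3, 5, 6, 7, 8, 9, 12, 13}
(A ∪ B)' = U \ (A ∪ B) = {4, 10, 11}
A' = {2, 4, 5, 6, 7, 10, 11, 13}, B' = {1, 4, 9, 10, 11}
Claimed RHS: A' ∩ B' = {4, 10, 11}
Identity is VALID: LHS = RHS = {4, 10, 11} ✓

Identity is valid. (A ∪ B)' = A' ∩ B' = {4, 10, 11}


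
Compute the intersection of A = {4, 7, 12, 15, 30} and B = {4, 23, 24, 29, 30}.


A ∩ B = elements in both A and B
A = {4, 7, 12, 15, 30}
B = {4, 23, 24, 29, 30}
A ∩ B = {4, 30}

A ∩ B = {4, 30}


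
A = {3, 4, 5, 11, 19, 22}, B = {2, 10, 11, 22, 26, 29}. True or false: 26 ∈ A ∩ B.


A = {3, 4, 5, 11, 19, 22}, B = {2, 10, 11, 22, 26, 29}
A ∩ B = elements in both A and B
A ∩ B = {11, 22}
Checking if 26 ∈ A ∩ B
26 is not in A ∩ B → False

26 ∉ A ∩ B


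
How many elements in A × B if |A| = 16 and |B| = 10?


|A × B| = |A| × |B|
= 16 × 10
= 160

|A × B| = 160


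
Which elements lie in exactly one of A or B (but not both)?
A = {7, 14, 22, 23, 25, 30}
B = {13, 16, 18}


A △ B = (A \ B) ∪ (B \ A) = elements in exactly one of A or B
A \ B = {7, 14, 22, 23, 25, 30}
B \ A = {13, 16, 18}
A △ B = {7, 13, 14, 16, 18, 22, 23, 25, 30}

A △ B = {7, 13, 14, 16, 18, 22, 23, 25, 30}


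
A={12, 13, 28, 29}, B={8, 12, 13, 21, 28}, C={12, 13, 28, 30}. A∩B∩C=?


A ∩ B = {12, 13, 28}
(A ∩ B) ∩ C = {12, 13, 28}

A ∩ B ∩ C = {12, 13, 28}


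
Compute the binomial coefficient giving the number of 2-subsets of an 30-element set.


C(n,k) = n! / (k!(n-k)!)
C(30,2) = 30! / (2!28!)
= 435

C(30,2) = 435


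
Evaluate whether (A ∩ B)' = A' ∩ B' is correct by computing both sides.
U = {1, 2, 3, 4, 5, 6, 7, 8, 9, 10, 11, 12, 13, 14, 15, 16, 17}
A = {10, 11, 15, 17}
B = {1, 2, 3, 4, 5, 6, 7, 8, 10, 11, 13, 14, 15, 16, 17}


LHS: A ∩ B = {10, 11, 15, 17}
(A ∩ B)' = U \ (A ∩ B) = {1, 2, 3, 4, 5, 6, 7, 8, 9, 12, 13, 14, 16}
A' = {1, 2, 3, 4, 5, 6, 7, 8, 9, 12, 13, 14, 16}, B' = {9, 12}
Claimed RHS: A' ∩ B' = {9, 12}
Identity is INVALID: LHS = {1, 2, 3, 4, 5, 6, 7, 8, 9, 12, 13, 14, 16} but the RHS claimed here equals {9, 12}. The correct form is (A ∩ B)' = A' ∪ B'.

Identity is invalid: (A ∩ B)' = {1, 2, 3, 4, 5, 6, 7, 8, 9, 12, 13, 14, 16} but A' ∩ B' = {9, 12}. The correct De Morgan law is (A ∩ B)' = A' ∪ B'.


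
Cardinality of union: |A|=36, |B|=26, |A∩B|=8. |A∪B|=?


|A ∪ B| = |A| + |B| - |A ∩ B|
= 36 + 26 - 8
= 54

|A ∪ B| = 54


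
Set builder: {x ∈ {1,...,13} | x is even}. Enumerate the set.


Checking each candidate:
Condition: even numbers in {1,...,13}
Result = {2, 4, 6, 8, 10, 12}

{2, 4, 6, 8, 10, 12}


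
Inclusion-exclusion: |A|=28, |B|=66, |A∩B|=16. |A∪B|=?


|A ∪ B| = |A| + |B| - |A ∩ B|
= 28 + 66 - 16
= 78

|A ∪ B| = 78


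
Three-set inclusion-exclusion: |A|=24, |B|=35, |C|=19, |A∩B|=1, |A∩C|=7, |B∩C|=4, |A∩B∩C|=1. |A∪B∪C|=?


|A∪B∪C| = |A|+|B|+|C| - |A∩B|-|A∩C|-|B∩C| + |A∩B∩C|
= 24+35+19 - 1-7-4 + 1
= 78 - 12 + 1
= 67

|A ∪ B ∪ C| = 67


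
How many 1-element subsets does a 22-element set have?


C(n,k) = n! / (k!(n-k)!)
C(22,1) = 22! / (1!21!)
= 22

C(22,1) = 22


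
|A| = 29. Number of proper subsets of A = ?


Total subsets = 2^n = 2^29 = 536870912
Proper subsets exclude the set itself: 2^n - 1
= 536870912 - 1
= 536870911

Number of proper subsets = 536870911


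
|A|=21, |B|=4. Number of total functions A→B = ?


Each of |A| = 21 inputs maps to any of |B| = 4 outputs.
# functions = |B|^|A| = 4^21
= 4398046511104

Number of functions = 4398046511104


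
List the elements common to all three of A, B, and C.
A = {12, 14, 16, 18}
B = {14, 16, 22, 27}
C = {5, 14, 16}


A ∩ B = {14, 16}
(A ∩ B) ∩ C = {14, 16}

A ∩ B ∩ C = {14, 16}


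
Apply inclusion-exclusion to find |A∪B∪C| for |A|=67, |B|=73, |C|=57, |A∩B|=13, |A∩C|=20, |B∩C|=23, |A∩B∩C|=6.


|A∪B∪C| = |A|+|B|+|C| - |A∩B|-|A∩C|-|B∩C| + |A∩B∩C|
= 67+73+57 - 13-20-23 + 6
= 197 - 56 + 6
= 147

|A ∪ B ∪ C| = 147


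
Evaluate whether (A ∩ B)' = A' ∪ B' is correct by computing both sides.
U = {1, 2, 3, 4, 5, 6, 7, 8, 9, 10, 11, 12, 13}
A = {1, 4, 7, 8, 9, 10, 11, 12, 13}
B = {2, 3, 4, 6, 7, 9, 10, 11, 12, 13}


LHS: A ∩ B = {4, 7, 9, 10, 11, 12, 13}
(A ∩ B)' = U \ (A ∩ B) = {1, 2, 3, 5, 6, 8}
A' = {2, 3, 5, 6}, B' = {1, 5, 8}
Claimed RHS: A' ∪ B' = {1, 2, 3, 5, 6, 8}
Identity is VALID: LHS = RHS = {1, 2, 3, 5, 6, 8} ✓

Identity is valid. (A ∩ B)' = A' ∪ B' = {1, 2, 3, 5, 6, 8}


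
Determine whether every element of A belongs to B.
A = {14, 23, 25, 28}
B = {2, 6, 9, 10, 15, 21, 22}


A ⊆ B means every element of A is in B.
Elements in A not in B: {14, 23, 25, 28}
So A ⊄ B.

No, A ⊄ B


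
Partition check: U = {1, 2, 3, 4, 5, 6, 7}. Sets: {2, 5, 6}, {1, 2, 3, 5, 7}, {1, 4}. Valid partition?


A partition requires: (1) non-empty parts, (2) pairwise disjoint, (3) union = U
Parts: {2, 5, 6}, {1, 2, 3, 5, 7}, {1, 4}
Union of parts: {1, 2, 3, 4, 5, 6, 7}
U = {1, 2, 3, 4, 5, 6, 7}
All non-empty? True
Pairwise disjoint? False
Covers U? True

No, not a valid partition


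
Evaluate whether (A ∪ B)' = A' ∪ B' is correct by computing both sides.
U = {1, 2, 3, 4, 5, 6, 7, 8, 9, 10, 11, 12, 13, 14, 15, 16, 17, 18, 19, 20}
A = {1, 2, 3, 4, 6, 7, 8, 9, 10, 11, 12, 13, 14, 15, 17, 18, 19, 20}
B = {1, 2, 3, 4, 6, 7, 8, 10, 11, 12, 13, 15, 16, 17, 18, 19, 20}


LHS: A ∪ B = {1, 2, 3, 4, 6, 7, 8, 9, 10, 11, 12, 13, 14, 15, 16, 17, 18, 19, 20}
(A ∪ B)' = U \ (A ∪ B) = {5}
A' = {5, 16}, B' = {5, 9, 14}
Claimed RHS: A' ∪ B' = {5, 9, 14, 16}
Identity is INVALID: LHS = {5} but the RHS claimed here equals {5, 9, 14, 16}. The correct form is (A ∪ B)' = A' ∩ B'.

Identity is invalid: (A ∪ B)' = {5} but A' ∪ B' = {5, 9, 14, 16}. The correct De Morgan law is (A ∪ B)' = A' ∩ B'.


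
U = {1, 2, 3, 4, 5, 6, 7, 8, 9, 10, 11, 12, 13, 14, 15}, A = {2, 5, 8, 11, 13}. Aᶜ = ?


Aᶜ = U \ A = elements in U but not in A
U = {1, 2, 3, 4, 5, 6, 7, 8, 9, 10, 11, 12, 13, 14, 15}
A = {2, 5, 8, 11, 13}
Aᶜ = {1, 3, 4, 6, 7, 9, 10, 12, 14, 15}

Aᶜ = {1, 3, 4, 6, 7, 9, 10, 12, 14, 15}


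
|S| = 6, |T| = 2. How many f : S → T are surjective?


n = |S| = 6, k = |T| = 2. Surjections via inclusion-exclusion:
S(n,k) = Σ(-1)^i × C(k,i) × (k-i)^n, i=0 to k
i=0: (-1)^0×C(2,0)×2^6 = 64
i=1: (-1)^1×C(2,1)×1^6 = -2
i=2: (-1)^2×C(2,2)×0^6 = 0
Total = 62

Number of surjections = 62


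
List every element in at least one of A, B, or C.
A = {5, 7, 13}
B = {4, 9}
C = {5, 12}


A ∪ B = {4, 5, 7, 9, 13}
(A ∪ B) ∪ C = {4, 5, 7, 9, 12, 13}

A ∪ B ∪ C = {4, 5, 7, 9, 12, 13}


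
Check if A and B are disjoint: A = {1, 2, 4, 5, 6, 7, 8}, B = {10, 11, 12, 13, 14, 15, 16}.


Disjoint means A ∩ B = ∅.
A ∩ B = ∅
A ∩ B = ∅, so A and B are disjoint.

Yes, A and B are disjoint


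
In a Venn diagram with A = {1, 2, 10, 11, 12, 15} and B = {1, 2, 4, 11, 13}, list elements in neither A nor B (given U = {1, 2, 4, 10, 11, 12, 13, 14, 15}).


A = {1, 2, 10, 11, 12, 15}
B = {1, 2, 4, 11, 13}
Region: in neither A nor B (given U = {1, 2, 4, 10, 11, 12, 13, 14, 15})
Elements: {14}

Elements in neither A nor B (given U = {1, 2, 4, 10, 11, 12, 13, 14, 15}): {14}


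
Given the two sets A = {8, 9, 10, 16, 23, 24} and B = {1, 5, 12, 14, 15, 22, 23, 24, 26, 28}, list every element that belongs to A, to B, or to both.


A ∪ B = all elements in A or B (or both)
A = {8, 9, 10, 16, 23, 24}
B = {1, 5, 12, 14, 15, 22, 23, 24, 26, 28}
A ∪ B = {1, 5, 8, 9, 10, 12, 14, 15, 16, 22, 23, 24, 26, 28}

A ∪ B = {1, 5, 8, 9, 10, 12, 14, 15, 16, 22, 23, 24, 26, 28}


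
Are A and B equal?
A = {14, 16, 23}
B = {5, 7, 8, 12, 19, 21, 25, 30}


Two sets are equal iff they have exactly the same elements.
A = {14, 16, 23}
B = {5, 7, 8, 12, 19, 21, 25, 30}
Differences: {5, 7, 8, 12, 14, 16, 19, 21, 23, 25, 30}
A ≠ B

No, A ≠ B


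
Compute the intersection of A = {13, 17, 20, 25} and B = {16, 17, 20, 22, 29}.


A ∩ B = elements in both A and B
A = {13, 17, 20, 25}
B = {16, 17, 20, 22, 29}
A ∩ B = {17, 20}

A ∩ B = {17, 20}


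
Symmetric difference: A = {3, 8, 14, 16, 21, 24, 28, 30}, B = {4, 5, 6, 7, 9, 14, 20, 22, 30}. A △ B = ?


A △ B = (A \ B) ∪ (B \ A) = elements in exactly one of A or B
A \ B = {3, 8, 16, 21, 24, 28}
B \ A = {4, 5, 6, 7, 9, 20, 22}
A △ B = {3, 4, 5, 6, 7, 8, 9, 16, 20, 21, 22, 24, 28}

A △ B = {3, 4, 5, 6, 7, 8, 9, 16, 20, 21, 22, 24, 28}


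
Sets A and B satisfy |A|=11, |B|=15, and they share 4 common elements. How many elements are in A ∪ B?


|A ∪ B| = |A| + |B| - |A ∩ B|
= 11 + 15 - 4
= 22

|A ∪ B| = 22


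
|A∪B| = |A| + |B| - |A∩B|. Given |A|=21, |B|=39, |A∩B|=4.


|A ∪ B| = |A| + |B| - |A ∩ B|
= 21 + 39 - 4
= 56

|A ∪ B| = 56


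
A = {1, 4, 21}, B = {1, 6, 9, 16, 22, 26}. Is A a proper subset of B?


A ⊂ B requires: A ⊆ B AND A ≠ B.
A ⊆ B? No
A ⊄ B, so A is not a proper subset.

No, A is not a proper subset of B


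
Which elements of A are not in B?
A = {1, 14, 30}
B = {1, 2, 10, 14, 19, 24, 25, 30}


A \ B = elements in A but not in B
A = {1, 14, 30}
B = {1, 2, 10, 14, 19, 24, 25, 30}
Remove from A any elements in B
A \ B = ∅

A \ B = ∅


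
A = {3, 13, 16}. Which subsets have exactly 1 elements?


|A| = 3, so A has C(3,1) = 3 subsets of size 1.
Enumerate by choosing 1 elements from A at a time:
{3}, {13}, {16}

1-element subsets (3 total): {3}, {13}, {16}


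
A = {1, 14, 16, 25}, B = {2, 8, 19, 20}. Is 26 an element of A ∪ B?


A = {1, 14, 16, 25}, B = {2, 8, 19, 20}
A ∪ B = all elements in A or B
A ∪ B = {1, 2, 8, 14, 16, 19, 20, 25}
Checking if 26 ∈ A ∪ B
26 is not in A ∪ B → False

26 ∉ A ∪ B


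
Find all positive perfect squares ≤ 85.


Checking each candidate:
Condition: positive perfect squares ≤ 85
Result = {1, 4, 9, 16, 25, 36, 49, 64, 81}

{1, 4, 9, 16, 25, 36, 49, 64, 81}


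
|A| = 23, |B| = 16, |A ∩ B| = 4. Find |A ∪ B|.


|A ∪ B| = |A| + |B| - |A ∩ B|
= 23 + 16 - 4
= 35

|A ∪ B| = 35


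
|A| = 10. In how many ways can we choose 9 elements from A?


C(n,k) = n! / (k!(n-k)!)
C(10,9) = 10! / (9!1!)
= 10

C(10,9) = 10


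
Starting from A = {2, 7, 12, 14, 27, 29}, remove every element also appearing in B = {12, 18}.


A \ B = elements in A but not in B
A = {2, 7, 12, 14, 27, 29}
B = {12, 18}
Remove from A any elements in B
A \ B = {2, 7, 14, 27, 29}

A \ B = {2, 7, 14, 27, 29}


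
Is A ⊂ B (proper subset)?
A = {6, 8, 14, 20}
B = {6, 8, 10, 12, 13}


A ⊂ B requires: A ⊆ B AND A ≠ B.
A ⊆ B? No
A ⊄ B, so A is not a proper subset.

No, A is not a proper subset of B


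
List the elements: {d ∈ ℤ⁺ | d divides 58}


Checking each candidate:
Condition: positive divisors of 58
Result = {1, 2, 29, 58}

{1, 2, 29, 58}


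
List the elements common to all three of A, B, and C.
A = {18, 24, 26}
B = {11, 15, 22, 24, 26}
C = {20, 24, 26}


A ∩ B = {24, 26}
(A ∩ B) ∩ C = {24, 26}

A ∩ B ∩ C = {24, 26}


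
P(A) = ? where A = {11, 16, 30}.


|A| = 3, so |P(A)| = 2^3 = 8
Enumerate subsets by cardinality (0 to 3):
∅, {11}, {16}, {30}, {11, 16}, {11, 30}, {16, 30}, {11, 16, 30}

P(A) has 8 subsets: ∅, {11}, {16}, {30}, {11, 16}, {11, 30}, {16, 30}, {11, 16, 30}


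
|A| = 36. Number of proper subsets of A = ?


Total subsets = 2^n = 2^36 = 68719476736
Proper subsets exclude the set itself: 2^n - 1
= 68719476736 - 1
= 68719476735

Number of proper subsets = 68719476735


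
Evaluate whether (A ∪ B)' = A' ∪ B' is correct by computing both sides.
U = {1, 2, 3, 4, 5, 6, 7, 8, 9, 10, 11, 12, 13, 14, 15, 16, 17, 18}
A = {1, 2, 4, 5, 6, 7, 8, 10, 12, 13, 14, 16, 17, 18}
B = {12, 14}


LHS: A ∪ B = {1, 2, 4, 5, 6, 7, 8, 10, 12, 13, 14, 16, 17, 18}
(A ∪ B)' = U \ (A ∪ B) = {3, 9, 11, 15}
A' = {3, 9, 11, 15}, B' = {1, 2, 3, 4, 5, 6, 7, 8, 9, 10, 11, 13, 15, 16, 17, 18}
Claimed RHS: A' ∪ B' = {1, 2, 3, 4, 5, 6, 7, 8, 9, 10, 11, 13, 15, 16, 17, 18}
Identity is INVALID: LHS = {3, 9, 11, 15} but the RHS claimed here equals {1, 2, 3, 4, 5, 6, 7, 8, 9, 10, 11, 13, 15, 16, 17, 18}. The correct form is (A ∪ B)' = A' ∩ B'.

Identity is invalid: (A ∪ B)' = {3, 9, 11, 15} but A' ∪ B' = {1, 2, 3, 4, 5, 6, 7, 8, 9, 10, 11, 13, 15, 16, 17, 18}. The correct De Morgan law is (A ∪ B)' = A' ∩ B'.
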